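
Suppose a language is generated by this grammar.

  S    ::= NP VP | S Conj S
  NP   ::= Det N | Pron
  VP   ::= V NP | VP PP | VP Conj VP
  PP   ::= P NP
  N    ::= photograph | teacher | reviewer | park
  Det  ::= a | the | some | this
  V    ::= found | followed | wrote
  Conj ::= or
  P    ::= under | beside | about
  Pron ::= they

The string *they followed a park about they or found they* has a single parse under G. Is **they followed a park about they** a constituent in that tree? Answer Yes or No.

[S [NP [Pron they]] [VP [VP [VP [V followed] [NP [Det a] [N park]]] [PP [P about] [NP [Pron they]]]] [Conj or] [VP [V found] [NP [Pron they]]]]]
The smallest constituent containing 'they followed a park about they' is the S spanning 'they followed a park about they or found they'; no single node in the tree dominates exactly the given words.

No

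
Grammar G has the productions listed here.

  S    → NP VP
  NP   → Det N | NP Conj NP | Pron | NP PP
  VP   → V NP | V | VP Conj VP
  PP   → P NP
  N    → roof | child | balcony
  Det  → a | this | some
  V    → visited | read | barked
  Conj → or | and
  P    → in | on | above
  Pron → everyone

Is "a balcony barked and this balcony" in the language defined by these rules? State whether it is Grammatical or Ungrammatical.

For S → NP VP, the only prefix that parses as NP is 'a balcony', but the remainder 'barked and this balcony' is not a VP under these rules.

Ungrammatical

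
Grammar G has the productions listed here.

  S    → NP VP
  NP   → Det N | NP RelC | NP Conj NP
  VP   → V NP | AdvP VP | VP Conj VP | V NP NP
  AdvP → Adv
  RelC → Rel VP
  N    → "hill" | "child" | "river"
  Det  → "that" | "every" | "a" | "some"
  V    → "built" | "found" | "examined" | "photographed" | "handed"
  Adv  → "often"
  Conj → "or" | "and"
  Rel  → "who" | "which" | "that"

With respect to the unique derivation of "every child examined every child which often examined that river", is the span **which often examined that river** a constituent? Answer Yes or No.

Yes

[S [NP [Det every] [N child]] [VP [V examined] [NP [NP [Det every] [N child]] [RelC [Rel which] [VP [AdvP [Adv often]] [VP [V examined] [NP [Det that] [N river]]]]]]]]
The words 'which often examined that river' are exhaustively dominated by a single RelC node (built by RelC → Rel VP), so they form a constituent.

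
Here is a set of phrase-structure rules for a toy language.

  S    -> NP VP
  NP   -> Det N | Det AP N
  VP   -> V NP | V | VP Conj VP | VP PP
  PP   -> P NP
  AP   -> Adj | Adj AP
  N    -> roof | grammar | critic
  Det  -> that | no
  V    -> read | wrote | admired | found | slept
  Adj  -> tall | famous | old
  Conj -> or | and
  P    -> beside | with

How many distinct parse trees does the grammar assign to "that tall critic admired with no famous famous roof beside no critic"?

[S [NP [Det that] [AP [Adj tall]] [N critic]] [VP [VP [VP [V admired]] [PP [P with] [NP [Det no] [AP [Adj famous] [AP [Adj famous]]] [N roof]]]] [PP [P beside] [NP [Det no] [N critic]]]]]
No rule offers an alternative attachment or grouping for any span, so this is the only derivation.

1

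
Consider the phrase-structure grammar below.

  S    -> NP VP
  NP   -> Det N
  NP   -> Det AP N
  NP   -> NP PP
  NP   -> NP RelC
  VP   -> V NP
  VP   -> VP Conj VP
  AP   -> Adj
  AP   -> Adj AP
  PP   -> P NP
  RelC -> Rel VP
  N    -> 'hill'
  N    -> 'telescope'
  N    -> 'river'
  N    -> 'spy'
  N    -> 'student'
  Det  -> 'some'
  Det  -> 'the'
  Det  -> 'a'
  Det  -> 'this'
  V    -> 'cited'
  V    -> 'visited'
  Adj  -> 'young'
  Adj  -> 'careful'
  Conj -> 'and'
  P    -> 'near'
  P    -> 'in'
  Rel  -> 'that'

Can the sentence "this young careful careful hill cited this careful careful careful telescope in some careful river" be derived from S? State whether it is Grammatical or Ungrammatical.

S
  NP
    Det: this
    AP
      Adj: young
      AP
        Adj: careful
        AP
          Adj: careful
    N: hill
  VP
    V: cited
    NP
      NP
        Det: this
        AP
          Adj: careful
          AP
            Adj: careful
            AP
              Adj: careful
        N: telescope
      PP
        P: in
        NP
          Det: some
          AP
            Adj: careful
          N: river
Every word is introduced by a lexical rule and the phrasal rules combine the resulting categories into a single S.

Grammatical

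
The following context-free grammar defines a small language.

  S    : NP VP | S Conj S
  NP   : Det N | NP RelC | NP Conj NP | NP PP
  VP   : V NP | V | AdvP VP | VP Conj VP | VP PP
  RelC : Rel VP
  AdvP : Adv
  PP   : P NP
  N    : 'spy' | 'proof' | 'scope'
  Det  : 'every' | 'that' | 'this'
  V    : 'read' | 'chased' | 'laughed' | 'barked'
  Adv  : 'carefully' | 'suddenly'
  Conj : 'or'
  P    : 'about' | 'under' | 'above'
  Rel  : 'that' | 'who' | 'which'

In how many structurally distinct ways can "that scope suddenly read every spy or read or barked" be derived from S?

5

Two of the 5 distinct bracketings:
[S [NP [Det that] [N scope]] [VP [AdvP [Adv suddenly]] [VP [VP [V read] [NP [Det every] [N spy]]] [Conj or] [VP [VP [V read]] [Conj or] [VP [V barked]]]]]]
[S [NP [Det that] [N scope]] [VP [AdvP [Adv suddenly]] [VP [VP [VP [V read] [NP [Det every] [N spy]]] [Conj or] [VP [V read]]] [Conj or] [VP [V barked]]]]]
The trees differ in how a recursive rule is bracketed over the same span.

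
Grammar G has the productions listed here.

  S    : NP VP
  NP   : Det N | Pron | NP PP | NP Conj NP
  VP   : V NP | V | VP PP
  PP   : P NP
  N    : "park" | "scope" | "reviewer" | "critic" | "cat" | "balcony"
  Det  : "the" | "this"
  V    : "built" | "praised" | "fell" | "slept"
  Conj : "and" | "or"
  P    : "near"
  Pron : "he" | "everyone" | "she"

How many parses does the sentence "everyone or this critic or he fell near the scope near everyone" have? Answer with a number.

Two of the 4 distinct bracketings:
[S [NP [NP [Pron everyone]] [Conj or] [NP [NP [Det this] [N critic]] [Conj or] [NP [Pron he]]]] [VP [VP [V fell]] [PP [P near] [NP [NP [Det the] [N scope]] [PP [P near] [NP [Pron everyone]]]]]]]
[S [NP [NP [Pron everyone]] [Conj or] [NP [NP [Det this] [N critic]] [Conj or] [NP [Pron he]]]] [VP [VP [VP [V fell]] [PP [P near] [NP [Det the] [N scope]]]] [PP [P near] [NP [Pron everyone]]]]]
The difference turns on whether NP → NP PP is used at the relevant span, versus an alternative expansion of NP.

4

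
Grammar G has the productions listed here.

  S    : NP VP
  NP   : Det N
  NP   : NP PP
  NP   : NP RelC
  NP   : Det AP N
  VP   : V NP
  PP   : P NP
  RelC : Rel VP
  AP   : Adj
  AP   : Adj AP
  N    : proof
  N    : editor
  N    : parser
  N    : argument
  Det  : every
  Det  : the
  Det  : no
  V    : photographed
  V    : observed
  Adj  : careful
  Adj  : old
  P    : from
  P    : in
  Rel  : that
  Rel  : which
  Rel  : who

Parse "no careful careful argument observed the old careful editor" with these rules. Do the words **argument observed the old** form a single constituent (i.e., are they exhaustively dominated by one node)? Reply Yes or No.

[S [NP [Det no] [AP [Adj careful] [AP [Adj careful]]] [N argument]] [VP [V observed] [NP [Det the] [AP [Adj old] [AP [Adj careful]]] [N editor]]]]
The smallest constituent containing 'argument observed the old' is the S spanning 'no careful careful argument observed the old careful editor'; no single node in the tree dominates exactly the given words.

No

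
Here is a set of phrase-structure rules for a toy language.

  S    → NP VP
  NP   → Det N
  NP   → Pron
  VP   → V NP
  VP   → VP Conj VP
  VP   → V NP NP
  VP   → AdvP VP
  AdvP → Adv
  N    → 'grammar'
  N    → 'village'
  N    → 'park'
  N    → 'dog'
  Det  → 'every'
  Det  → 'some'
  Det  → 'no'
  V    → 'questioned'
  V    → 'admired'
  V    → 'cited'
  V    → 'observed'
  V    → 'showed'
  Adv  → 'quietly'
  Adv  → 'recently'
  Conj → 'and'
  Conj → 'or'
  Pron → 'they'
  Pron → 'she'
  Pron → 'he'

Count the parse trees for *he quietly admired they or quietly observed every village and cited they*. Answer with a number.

7

Two of the 7 distinct bracketings:
[S [NP [Pron he]] [VP [VP [AdvP [Adv quietly]] [VP [V admired] [NP [Pron they]]]] [Conj or] [VP [VP [AdvP [Adv quietly]] [VP [V observed] [NP [Det every] [N village]]]] [Conj and] [VP [V cited] [NP [Pron they]]]]]]
[S [NP [Pron he]] [VP [VP [AdvP [Adv quietly]] [VP [V admired] [NP [Pron they]]]] [Conj or] [VP [AdvP [Adv quietly]] [VP [VP [V observed] [NP [Det every] [N village]]] [Conj and] [VP [V cited] [NP [Pron they]]]]]]]
The trees differ in how a recursive rule is bracketed over the same span.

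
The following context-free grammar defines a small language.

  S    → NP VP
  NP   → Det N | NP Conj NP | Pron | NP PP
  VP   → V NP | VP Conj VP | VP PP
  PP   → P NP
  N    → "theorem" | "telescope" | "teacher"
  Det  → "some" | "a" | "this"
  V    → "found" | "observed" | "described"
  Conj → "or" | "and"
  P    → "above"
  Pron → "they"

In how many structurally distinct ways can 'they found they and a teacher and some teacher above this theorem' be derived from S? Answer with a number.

7

Two of the 7 distinct bracketings:
[S [NP [Pron they]] [VP [V found] [NP [NP [Pron they]] [Conj and] [NP [NP [Det a] [N teacher]] [Conj and] [NP [NP [Det some] [N teacher]] [PP [P above] [NP [Det this] [N theorem]]]]]]]]
[S [NP [Pron they]] [VP [V found] [NP [NP [Pron they]] [Conj and] [NP [NP [NP [Det a] [N teacher]] [Conj and] [NP [Det some] [N teacher]]] [PP [P above] [NP [Det this] [N theorem]]]]]]]
The trees differ in how a recursive rule is bracketed over the same span.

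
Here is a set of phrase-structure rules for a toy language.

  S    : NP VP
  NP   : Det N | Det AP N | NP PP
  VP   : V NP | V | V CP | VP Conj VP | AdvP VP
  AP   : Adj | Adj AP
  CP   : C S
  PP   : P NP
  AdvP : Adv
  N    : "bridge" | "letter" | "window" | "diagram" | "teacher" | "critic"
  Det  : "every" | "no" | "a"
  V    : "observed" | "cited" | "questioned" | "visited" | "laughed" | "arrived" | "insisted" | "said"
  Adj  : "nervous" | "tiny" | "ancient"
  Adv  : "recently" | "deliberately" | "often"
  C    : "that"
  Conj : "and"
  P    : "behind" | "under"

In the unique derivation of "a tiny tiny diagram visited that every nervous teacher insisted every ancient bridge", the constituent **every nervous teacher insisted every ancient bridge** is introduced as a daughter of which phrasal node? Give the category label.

S
  NP
    Det: a
    AP
      Adj: tiny
      AP
        Adj: tiny
    N: diagram
  VP
    V: visited
    CP
      C: that
      S
        NP
          Det: every
          AP
            Adj: nervous
          N: teacher
        VP
          V: insisted
          NP
            Det: every
            AP
              Adj: ancient
            N: bridge
The span 'every nervous teacher insisted every ancient bridge' is the S node built by S → NP VP.
Its mother is the CP built by CP → C S.

CP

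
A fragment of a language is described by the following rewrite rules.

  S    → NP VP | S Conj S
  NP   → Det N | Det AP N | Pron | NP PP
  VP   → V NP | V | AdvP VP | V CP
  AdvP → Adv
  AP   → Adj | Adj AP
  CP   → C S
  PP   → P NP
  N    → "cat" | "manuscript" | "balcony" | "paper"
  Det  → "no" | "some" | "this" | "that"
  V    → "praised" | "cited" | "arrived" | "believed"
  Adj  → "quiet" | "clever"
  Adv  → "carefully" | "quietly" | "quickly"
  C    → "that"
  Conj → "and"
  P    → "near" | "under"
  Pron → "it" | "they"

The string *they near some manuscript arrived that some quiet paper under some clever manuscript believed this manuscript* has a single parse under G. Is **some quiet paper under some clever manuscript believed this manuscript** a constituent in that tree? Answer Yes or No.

Yes

[S [NP [NP [Pron they]] [PP [P near] [NP [Det some] [N manuscript]]]] [VP [V arrived] [CP [C that] [S [NP [NP [Det some] [AP [Adj quiet]] [N paper]] [PP [P under] [NP [Det some] [AP [Adj clever]] [N manuscript]]]] [VP [V believed] [NP [Det this] [N manuscript]]]]]]]
The words 'some quiet paper under some clever manuscript believed this manuscript' are exhaustively dominated by a single S node (built by S → NP VP), so they form a constituent.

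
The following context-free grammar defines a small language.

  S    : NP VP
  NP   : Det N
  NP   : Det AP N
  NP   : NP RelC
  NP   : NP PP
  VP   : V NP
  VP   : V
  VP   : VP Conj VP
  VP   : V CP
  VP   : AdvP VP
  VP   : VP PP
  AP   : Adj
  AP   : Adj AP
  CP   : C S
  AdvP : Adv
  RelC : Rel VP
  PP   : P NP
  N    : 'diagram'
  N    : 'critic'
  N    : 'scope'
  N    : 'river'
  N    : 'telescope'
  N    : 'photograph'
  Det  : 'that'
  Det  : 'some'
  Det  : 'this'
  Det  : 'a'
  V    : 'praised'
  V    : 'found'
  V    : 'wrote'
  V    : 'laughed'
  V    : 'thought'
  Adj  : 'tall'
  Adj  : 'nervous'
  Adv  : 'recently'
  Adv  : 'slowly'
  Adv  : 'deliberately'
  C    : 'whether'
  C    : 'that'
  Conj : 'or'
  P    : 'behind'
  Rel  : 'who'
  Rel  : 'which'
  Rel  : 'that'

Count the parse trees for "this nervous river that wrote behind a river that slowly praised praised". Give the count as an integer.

Two of the 4 distinct bracketings:
[S [NP [NP [Det this] [AP [Adj nervous]] [N river]] [RelC [Rel that] [VP [VP [V wrote]] [PP [P behind] [NP [NP [Det a] [N river]] [RelC [Rel that] [VP [AdvP [Adv slowly]] [VP [V praised]]]]]]]]] [VP [V praised]]]
[S [NP [NP [NP [Det this] [AP [Adj nervous]] [N river]] [RelC [Rel that] [VP [VP [V wrote]] [PP [P behind] [NP [Det a] [N river]]]]]] [RelC [Rel that] [VP [AdvP [Adv slowly]] [VP [V praised]]]]] [VP [V praised]]]
The trees differ in how a recursive rule is bracketed over the same span.

4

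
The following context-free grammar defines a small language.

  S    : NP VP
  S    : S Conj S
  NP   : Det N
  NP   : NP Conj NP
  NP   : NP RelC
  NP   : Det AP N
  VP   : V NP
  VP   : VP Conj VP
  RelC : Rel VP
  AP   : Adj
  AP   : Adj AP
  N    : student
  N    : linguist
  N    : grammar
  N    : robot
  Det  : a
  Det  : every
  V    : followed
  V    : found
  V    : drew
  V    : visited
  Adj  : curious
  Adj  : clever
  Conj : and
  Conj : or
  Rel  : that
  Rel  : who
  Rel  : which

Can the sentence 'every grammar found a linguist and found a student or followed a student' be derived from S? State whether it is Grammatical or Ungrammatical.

[S [NP [Det every] [N grammar]] [VP [VP [V found] [NP [Det a] [N linguist]]] [Conj and] [VP [VP [V found] [NP [Det a] [N student]]] [Conj or] [VP [V followed] [NP [Det a] [N student]]]]]]
Every word is introduced by a lexical rule and the phrasal rules combine the resulting categories into a single S.

Grammatical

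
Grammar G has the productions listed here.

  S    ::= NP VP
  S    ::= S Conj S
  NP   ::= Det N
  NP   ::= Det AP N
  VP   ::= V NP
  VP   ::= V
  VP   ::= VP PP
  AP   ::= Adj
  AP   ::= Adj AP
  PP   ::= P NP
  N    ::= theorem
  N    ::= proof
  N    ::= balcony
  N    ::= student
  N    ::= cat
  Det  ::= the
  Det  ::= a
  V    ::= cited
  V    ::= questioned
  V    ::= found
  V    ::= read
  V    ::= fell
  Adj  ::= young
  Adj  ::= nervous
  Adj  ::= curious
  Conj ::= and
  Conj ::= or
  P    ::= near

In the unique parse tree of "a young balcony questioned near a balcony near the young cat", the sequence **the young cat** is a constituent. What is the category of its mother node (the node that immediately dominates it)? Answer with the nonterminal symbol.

PP

S
  NP
    Det: a
    AP
      Adj: young
    N: balcony
  VP
    VP
      VP
        V: questioned
      PP
        P: near
        NP
          Det: a
          N: balcony
    PP
      P: near
      NP
        Det: the
        AP
          Adj: young
        N: cat
The span 'the young cat' is the NP node built by NP → Det AP N.
Its mother is the PP built by PP → P NP.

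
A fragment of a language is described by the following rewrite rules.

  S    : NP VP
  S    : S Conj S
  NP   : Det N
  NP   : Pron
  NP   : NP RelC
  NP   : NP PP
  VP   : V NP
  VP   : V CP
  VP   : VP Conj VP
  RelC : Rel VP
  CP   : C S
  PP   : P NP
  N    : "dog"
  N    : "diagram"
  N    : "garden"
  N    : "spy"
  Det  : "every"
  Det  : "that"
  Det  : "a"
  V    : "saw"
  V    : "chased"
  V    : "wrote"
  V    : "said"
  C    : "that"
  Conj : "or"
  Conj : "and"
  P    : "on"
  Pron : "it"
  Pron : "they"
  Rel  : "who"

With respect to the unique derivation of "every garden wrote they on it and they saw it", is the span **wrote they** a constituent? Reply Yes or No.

[S [S [NP [Det every] [N garden]] [VP [V wrote] [NP [NP [Pron they]] [PP [P on] [NP [Pron it]]]]]] [Conj and] [S [NP [Pron they]] [VP [V saw] [NP [Pron it]]]]]
The smallest constituent containing 'wrote they' is the VP spanning 'wrote they on it'; no single node in the tree dominates exactly the given words.

No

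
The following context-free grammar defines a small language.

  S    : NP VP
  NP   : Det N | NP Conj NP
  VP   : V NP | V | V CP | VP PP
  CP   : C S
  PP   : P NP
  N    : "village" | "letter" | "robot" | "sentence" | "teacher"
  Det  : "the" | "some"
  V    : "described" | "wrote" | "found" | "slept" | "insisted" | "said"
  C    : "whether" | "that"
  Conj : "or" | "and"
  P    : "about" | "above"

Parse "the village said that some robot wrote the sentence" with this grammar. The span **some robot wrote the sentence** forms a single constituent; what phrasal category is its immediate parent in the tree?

[S [NP [Det the] [N village]] [VP [V said] [CP [C that] [S [NP [Det some] [N robot]] [VP [V wrote] [NP [Det the] [N sentence]]]]]]]
The span 'some robot wrote the sentence' is the S node built by S → NP VP.
Its mother is the CP built by CP → C S.

CP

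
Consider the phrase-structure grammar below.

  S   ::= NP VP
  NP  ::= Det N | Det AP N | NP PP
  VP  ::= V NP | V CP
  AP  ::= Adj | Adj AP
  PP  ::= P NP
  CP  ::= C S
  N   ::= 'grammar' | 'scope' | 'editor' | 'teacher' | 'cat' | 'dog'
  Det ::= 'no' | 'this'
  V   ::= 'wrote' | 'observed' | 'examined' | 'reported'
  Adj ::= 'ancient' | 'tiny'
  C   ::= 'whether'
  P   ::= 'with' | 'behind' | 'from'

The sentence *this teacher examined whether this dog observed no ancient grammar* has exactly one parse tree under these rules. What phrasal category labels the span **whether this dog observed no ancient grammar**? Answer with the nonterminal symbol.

CP

[S [NP [Det this] [N teacher]] [VP [V examined] [CP [C whether] [S [NP [Det this] [N dog]] [VP [V observed] [NP [Det no] [AP [Adj ancient]] [N grammar]]]]]]]
The span 'whether this dog observed no ancient grammar' is the CP node built by CP → C S.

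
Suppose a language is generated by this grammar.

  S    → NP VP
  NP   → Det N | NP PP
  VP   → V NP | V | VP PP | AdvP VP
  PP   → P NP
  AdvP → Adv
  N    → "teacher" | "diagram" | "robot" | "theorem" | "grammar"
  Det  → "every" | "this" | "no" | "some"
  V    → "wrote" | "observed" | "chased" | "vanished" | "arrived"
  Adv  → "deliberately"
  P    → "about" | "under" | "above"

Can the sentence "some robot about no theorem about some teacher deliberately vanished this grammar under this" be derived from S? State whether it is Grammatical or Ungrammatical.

Ungrammatical

For S → NP VP, every NP-prefix leaves a non-VP remainder: after 'some robot' the remainder is not a VP; after 'some robot about no theorem' the remainder is not a VP; after 'some robot about no theorem about some teacher' the remainder is not a VP.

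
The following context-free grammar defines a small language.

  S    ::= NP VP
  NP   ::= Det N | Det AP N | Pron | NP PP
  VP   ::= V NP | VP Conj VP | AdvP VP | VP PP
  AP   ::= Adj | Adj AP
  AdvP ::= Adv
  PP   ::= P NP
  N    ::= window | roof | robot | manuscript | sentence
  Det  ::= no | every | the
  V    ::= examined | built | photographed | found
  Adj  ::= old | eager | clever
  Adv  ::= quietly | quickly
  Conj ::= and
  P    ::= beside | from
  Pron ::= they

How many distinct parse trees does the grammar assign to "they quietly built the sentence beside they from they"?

9

Two of the 9 distinct bracketings:
[S [NP [Pron they]] [VP [AdvP [Adv quietly]] [VP [V built] [NP [NP [Det the] [N sentence]] [PP [P beside] [NP [NP [Pron they]] [PP [P from] [NP [Pron they]]]]]]]]]
[S [NP [Pron they]] [VP [AdvP [Adv quietly]] [VP [V built] [NP [NP [NP [Det the] [N sentence]] [PP [P beside] [NP [Pron they]]]] [PP [P from] [NP [Pron they]]]]]]]
The trees differ in how a recursive rule is bracketed over the same span.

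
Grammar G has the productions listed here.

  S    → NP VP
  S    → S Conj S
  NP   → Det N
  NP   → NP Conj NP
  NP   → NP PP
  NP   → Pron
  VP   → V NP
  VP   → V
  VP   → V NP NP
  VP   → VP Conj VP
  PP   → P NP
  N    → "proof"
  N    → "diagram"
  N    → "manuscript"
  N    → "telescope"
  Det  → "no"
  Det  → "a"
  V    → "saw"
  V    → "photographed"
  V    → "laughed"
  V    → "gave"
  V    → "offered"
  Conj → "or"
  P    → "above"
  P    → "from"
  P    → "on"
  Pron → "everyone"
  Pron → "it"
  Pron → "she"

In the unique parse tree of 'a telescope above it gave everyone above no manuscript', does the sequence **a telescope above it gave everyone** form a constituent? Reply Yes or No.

No

[S [NP [NP [Det a] [N telescope]] [PP [P above] [NP [Pron it]]]] [VP [V gave] [NP [NP [Pron everyone]] [PP [P above] [NP [Det no] [N manuscript]]]]]]
The smallest constituent containing 'a telescope above it gave everyone' is the S spanning 'a telescope above it gave everyone above no manuscript'; no single node in the tree dominates exactly the given words.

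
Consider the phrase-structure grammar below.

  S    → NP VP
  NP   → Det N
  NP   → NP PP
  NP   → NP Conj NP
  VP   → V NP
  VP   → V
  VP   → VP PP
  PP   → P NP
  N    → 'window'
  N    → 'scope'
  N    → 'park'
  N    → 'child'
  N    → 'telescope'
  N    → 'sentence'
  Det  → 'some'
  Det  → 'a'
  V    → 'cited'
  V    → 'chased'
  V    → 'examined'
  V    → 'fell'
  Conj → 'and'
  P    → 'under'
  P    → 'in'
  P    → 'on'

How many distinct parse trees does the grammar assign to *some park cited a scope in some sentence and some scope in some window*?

Two of the 10 distinct bracketings:
[S [NP [Det some] [N park]] [VP [V cited] [NP [NP [Det a] [N scope]] [PP [P in] [NP [NP [NP [Det some] [N sentence]] [Conj and] [NP [Det some] [N scope]]] [PP [P in] [NP [Det some] [N window]]]]]]]]
[S [NP [Det some] [N park]] [VP [V cited] [NP [NP [Det a] [N scope]] [PP [P in] [NP [NP [Det some] [N sentence]] [Conj and] [NP [NP [Det some] [N scope]] [PP [P in] [NP [Det some] [N window]]]]]]]]]
The trees differ in how a recursive rule is bracketed over the same span.

10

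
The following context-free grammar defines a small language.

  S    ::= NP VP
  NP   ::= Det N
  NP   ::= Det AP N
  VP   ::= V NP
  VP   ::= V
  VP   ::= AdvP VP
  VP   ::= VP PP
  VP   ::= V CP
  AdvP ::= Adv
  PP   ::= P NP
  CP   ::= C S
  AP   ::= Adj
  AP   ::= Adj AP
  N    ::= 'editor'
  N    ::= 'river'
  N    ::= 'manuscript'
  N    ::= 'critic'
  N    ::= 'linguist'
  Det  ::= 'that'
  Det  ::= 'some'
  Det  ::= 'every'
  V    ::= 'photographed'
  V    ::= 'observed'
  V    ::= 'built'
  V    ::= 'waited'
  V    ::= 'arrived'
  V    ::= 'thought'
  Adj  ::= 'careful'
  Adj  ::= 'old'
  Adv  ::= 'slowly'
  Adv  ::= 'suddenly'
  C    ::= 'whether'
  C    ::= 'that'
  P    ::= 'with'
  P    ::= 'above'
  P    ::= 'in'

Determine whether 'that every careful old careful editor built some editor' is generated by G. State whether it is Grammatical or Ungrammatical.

Ungrammatical

For S → NP VP, no prefix of the string parses as an NP.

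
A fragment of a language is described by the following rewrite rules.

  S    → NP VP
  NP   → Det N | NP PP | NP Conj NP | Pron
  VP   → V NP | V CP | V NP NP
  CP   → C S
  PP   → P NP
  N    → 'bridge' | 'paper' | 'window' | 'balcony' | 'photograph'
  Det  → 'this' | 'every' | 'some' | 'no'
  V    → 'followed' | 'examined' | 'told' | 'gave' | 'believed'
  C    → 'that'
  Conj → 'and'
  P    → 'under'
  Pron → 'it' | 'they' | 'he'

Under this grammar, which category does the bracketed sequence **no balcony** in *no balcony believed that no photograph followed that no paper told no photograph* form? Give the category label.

S
  NP
    Det: no
    N: balcony
  VP
    V: believed
    CP
      C: that
      S
        NP
          Det: no
          N: photograph
        VP
          V: followed
          CP
            C: that
            S
              NP
                Det: no
                N: paper
              VP
                V: told
                NP
                  Det: no
                  N: photograph
The span 'no balcony' is the NP node built by NP → Det N.

NP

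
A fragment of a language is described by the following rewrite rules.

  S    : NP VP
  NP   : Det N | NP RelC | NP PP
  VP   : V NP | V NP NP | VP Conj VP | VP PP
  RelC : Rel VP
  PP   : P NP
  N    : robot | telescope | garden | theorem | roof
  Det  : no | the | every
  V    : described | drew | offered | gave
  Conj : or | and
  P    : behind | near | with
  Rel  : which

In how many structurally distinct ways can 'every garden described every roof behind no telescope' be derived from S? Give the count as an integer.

The two bracketings:
[S [NP [Det every] [N garden]] [VP [V described] [NP [NP [Det every] [N roof]] [PP [P behind] [NP [Det no] [N telescope]]]]]]
[S [NP [Det every] [N garden]] [VP [VP [V described] [NP [Det every] [N roof]]] [PP [P behind] [NP [Det no] [N telescope]]]]]
The difference turns on whether NP → NP PP is used at the relevant span, versus an alternative expansion of NP.

2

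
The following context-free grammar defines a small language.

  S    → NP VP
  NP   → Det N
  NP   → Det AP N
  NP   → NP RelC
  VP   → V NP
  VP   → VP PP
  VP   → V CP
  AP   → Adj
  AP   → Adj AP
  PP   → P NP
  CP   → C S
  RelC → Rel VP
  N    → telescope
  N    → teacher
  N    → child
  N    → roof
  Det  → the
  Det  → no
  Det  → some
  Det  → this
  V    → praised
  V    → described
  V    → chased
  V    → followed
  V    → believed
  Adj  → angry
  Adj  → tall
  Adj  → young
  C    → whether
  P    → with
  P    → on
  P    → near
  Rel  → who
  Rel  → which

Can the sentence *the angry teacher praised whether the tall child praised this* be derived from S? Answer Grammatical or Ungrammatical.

Ungrammatical

For S → NP VP, the only prefix that parses as NP is 'the angry teacher', but the remainder 'praised whether the tall child praised this' is not a VP under these rules.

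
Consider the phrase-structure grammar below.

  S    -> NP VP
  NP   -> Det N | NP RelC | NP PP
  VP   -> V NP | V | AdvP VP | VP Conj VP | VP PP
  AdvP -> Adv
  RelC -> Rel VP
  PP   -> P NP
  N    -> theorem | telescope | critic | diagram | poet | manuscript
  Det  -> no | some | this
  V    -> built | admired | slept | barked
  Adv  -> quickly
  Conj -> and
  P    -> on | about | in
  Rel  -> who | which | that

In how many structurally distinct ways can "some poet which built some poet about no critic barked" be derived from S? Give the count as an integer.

Two of the 3 distinct bracketings:
[S [NP [NP [Det some] [N poet]] [RelC [Rel which] [VP [V built] [NP [NP [Det some] [N poet]] [PP [P about] [NP [Det no] [N critic]]]]]]] [VP [V barked]]]
[S [NP [NP [Det some] [N poet]] [RelC [Rel which] [VP [VP [V built] [NP [Det some] [N poet]]] [PP [P about] [NP [Det no] [N critic]]]]]] [VP [V barked]]]
The difference turns on whether NP → NP PP is used at the relevant span, versus an alternative expansion of NP.

3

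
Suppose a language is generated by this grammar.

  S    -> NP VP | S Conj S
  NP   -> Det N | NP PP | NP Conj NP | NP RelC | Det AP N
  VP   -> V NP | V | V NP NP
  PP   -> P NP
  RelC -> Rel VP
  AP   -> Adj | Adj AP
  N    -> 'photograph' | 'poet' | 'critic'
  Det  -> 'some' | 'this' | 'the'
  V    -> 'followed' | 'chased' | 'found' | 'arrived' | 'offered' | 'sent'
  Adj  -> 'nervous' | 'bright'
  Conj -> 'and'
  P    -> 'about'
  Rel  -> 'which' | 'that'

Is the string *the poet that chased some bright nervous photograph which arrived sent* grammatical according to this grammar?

[S [NP [NP [Det the] [N poet]] [RelC [Rel that] [VP [V chased] [NP [NP [Det some] [AP [Adj bright] [AP [Adj nervous]]] [N photograph]] [RelC [Rel which] [VP [V arrived]]]]]]] [VP [V sent]]]
Each bracket corresponds to one application of a listed rule, so the string is derivable from S.

Grammatical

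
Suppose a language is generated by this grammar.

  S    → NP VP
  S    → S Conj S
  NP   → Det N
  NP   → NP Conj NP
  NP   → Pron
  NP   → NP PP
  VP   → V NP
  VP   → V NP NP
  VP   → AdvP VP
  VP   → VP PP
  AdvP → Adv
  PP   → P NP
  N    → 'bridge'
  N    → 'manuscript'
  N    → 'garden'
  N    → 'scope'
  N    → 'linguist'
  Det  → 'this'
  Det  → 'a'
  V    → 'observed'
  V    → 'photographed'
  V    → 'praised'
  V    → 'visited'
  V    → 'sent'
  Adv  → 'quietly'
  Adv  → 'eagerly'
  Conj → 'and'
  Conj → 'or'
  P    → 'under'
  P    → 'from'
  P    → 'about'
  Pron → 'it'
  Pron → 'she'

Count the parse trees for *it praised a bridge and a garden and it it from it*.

4

Two of the 4 distinct bracketings:
[S [NP [Pron it]] [VP [V praised] [NP [NP [Det a] [N bridge]] [Conj and] [NP [NP [Det a] [N garden]] [Conj and] [NP [Pron it]]]] [NP [NP [Pron it]] [PP [P from] [NP [Pron it]]]]]]
[S [NP [Pron it]] [VP [V praised] [NP [NP [NP [Det a] [N bridge]] [Conj and] [NP [Det a] [N garden]]] [Conj and] [NP [Pron it]]] [NP [NP [Pron it]] [PP [P from] [NP [Pron it]]]]]]
The trees differ in how a recursive rule is bracketed over the same span.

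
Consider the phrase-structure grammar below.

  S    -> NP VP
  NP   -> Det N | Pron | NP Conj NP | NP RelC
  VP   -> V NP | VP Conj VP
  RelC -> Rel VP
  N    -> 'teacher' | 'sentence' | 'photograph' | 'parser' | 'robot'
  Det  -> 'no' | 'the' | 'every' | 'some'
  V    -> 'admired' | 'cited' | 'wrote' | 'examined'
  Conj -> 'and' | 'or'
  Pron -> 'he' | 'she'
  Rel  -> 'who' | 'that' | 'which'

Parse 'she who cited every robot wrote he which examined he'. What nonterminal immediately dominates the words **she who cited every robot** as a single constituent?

NP

[S [NP [NP [Pron she]] [RelC [Rel who] [VP [V cited] [NP [Det every] [N robot]]]]] [VP [V wrote] [NP [NP [Pron he]] [RelC [Rel which] [VP [V examined] [NP [Pron he]]]]]]]
The span 'she who cited every robot' is the NP node built by NP → NP RelC.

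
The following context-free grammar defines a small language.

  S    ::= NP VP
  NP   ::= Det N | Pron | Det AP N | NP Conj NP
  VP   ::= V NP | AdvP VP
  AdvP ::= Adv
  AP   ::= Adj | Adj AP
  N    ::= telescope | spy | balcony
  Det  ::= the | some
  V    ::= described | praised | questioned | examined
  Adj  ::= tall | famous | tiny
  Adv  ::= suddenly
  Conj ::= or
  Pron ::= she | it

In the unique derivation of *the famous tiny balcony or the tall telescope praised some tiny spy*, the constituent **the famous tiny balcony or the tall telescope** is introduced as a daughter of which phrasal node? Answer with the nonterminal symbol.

S

S
  NP
    NP
      Det: the
      AP
        Adj: famous
        AP
          Adj: tiny
      N: balcony
    Conj: or
    NP
      Det: the
      AP
        Adj: tall
      N: telescope
  VP
    V: praised
    NP
      Det: some
      AP
        Adj: tiny
      N: spy
The span 'the famous tiny balcony or the tall telescope' is the NP node built by NP → NP Conj NP.
Its mother is the S built by S → NP VP.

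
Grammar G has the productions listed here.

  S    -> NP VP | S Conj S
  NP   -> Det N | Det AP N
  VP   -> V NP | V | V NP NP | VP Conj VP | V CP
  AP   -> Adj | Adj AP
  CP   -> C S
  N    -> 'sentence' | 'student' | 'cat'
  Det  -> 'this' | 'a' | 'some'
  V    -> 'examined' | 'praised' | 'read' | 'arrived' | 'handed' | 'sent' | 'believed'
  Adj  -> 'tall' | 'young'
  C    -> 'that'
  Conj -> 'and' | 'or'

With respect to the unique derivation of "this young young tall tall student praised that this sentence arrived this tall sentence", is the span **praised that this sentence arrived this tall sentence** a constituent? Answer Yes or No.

[S [NP [Det this] [AP [Adj young] [AP [Adj young] [AP [Adj tall] [AP [Adj tall]]]]] [N student]] [VP [V praised] [CP [C that] [S [NP [Det this] [N sentence]] [VP [V arrived] [NP [Det this] [AP [Adj tall]] [N sentence]]]]]]]
The words 'praised that this sentence arrived this tall sentence' are exhaustively dominated by a single VP node (built by VP → V CP), so they form a constituent.

Yes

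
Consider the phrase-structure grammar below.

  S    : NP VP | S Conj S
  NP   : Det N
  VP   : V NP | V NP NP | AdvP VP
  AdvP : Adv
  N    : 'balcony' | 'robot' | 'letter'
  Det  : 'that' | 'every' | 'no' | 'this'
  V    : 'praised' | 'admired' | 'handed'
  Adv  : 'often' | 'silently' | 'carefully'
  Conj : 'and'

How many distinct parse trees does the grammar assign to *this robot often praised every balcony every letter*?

1

[S [NP [Det this] [N robot]] [VP [AdvP [Adv often]] [VP [V praised] [NP [Det every] [N balcony]] [NP [Det every] [N letter]]]]]
No rule offers an alternative attachment or grouping for any span, so this is the only derivation.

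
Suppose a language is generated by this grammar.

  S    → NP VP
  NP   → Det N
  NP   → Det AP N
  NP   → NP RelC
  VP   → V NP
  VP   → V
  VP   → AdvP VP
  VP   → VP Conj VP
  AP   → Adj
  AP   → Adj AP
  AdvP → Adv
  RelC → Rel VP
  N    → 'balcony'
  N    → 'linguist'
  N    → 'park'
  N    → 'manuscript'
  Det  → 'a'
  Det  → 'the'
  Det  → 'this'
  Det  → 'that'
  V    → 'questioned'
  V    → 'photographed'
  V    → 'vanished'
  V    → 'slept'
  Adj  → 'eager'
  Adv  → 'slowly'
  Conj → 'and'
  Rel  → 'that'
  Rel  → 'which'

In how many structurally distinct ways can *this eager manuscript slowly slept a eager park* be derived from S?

[S [NP [Det this] [AP [Adj eager]] [N manuscript]] [VP [AdvP [Adv slowly]] [VP [V slept] [NP [Det a] [AP [Adj eager]] [N park]]]]]
No rule offers an alternative attachment or grouping for any span, so this is the only derivation.

1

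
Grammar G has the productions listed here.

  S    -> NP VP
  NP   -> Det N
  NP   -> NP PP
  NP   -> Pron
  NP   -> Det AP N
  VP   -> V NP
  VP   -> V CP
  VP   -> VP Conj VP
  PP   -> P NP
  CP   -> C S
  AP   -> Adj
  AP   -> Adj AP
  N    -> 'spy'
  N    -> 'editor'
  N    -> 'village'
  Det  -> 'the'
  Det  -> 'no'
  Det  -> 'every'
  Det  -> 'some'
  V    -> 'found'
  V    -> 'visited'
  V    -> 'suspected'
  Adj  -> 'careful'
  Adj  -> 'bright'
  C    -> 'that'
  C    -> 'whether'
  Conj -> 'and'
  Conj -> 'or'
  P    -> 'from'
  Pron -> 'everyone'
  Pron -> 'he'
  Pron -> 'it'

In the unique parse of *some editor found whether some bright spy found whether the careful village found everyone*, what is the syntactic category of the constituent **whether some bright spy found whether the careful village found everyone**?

CP

[S [NP [Det some] [N editor]] [VP [V found] [CP [C whether] [S [NP [Det some] [AP [Adj bright]] [N spy]] [VP [V found] [CP [C whether] [S [NP [Det the] [AP [Adj careful]] [N village]] [VP [V found] [NP [Pron everyone]]]]]]]]]]
The span 'whether some bright spy found whether the careful village found everyone' is the CP node built by CP → C S.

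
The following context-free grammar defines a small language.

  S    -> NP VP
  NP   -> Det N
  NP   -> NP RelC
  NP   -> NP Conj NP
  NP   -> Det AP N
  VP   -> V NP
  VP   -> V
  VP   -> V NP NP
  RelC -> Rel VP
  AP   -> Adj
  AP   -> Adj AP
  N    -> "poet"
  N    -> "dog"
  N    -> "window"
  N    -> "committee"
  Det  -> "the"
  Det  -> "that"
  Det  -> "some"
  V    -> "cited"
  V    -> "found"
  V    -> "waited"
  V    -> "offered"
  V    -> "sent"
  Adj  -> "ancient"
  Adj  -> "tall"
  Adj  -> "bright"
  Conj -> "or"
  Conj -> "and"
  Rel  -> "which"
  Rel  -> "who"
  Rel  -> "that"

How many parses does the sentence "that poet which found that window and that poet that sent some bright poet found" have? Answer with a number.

7

Two of the 7 distinct bracketings:
[S [NP [NP [Det that] [N poet]] [RelC [Rel which] [VP [V found] [NP [NP [NP [Det that] [N window]] [Conj and] [NP [Det that] [N poet]]] [RelC [Rel that] [VP [V sent] [NP [Det some] [AP [Adj bright]] [N poet]]]]]]]] [VP [V found]]]
[S [NP [NP [Det that] [N poet]] [RelC [Rel which] [VP [V found] [NP [NP [Det that] [N window]] [Conj and] [NP [NP [Det that] [N poet]] [RelC [Rel that] [VP [V sent] [NP [Det some] [AP [Adj bright]] [N poet]]]]]]]]] [VP [V found]]]
The trees differ in how a recursive rule is bracketed over the same span.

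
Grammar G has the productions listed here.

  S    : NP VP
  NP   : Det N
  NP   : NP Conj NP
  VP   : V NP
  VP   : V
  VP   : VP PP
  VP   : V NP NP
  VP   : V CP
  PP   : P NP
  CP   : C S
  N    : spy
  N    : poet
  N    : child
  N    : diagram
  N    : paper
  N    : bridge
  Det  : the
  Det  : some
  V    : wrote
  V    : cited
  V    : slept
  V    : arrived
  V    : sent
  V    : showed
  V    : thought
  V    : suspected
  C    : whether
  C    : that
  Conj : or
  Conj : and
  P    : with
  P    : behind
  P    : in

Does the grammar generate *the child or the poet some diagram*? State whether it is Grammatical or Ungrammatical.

Ungrammatical

For S → NP VP, every NP-prefix leaves a non-VP remainder: after 'the child' the remainder is not a VP; after 'the child or the poet' the remainder is not a VP.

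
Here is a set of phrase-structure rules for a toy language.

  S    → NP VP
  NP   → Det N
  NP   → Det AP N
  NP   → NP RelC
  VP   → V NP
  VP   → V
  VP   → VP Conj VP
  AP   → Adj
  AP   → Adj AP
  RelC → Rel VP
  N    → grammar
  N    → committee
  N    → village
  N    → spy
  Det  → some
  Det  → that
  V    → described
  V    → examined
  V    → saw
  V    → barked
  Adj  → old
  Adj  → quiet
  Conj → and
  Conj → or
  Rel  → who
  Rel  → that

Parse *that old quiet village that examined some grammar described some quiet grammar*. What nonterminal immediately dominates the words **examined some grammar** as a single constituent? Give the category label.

VP

S
  NP
    NP
      Det: that
      AP
        Adj: old
        AP
          Adj: quiet
      N: village
    RelC
      Rel: that
      VP
        V: examined
        NP
          Det: some
          N: grammar
  VP
    V: described
    NP
      Det: some
      AP
        Adj: quiet
      N: grammar
The span 'examined some grammar' is the VP node built by VP → V NP.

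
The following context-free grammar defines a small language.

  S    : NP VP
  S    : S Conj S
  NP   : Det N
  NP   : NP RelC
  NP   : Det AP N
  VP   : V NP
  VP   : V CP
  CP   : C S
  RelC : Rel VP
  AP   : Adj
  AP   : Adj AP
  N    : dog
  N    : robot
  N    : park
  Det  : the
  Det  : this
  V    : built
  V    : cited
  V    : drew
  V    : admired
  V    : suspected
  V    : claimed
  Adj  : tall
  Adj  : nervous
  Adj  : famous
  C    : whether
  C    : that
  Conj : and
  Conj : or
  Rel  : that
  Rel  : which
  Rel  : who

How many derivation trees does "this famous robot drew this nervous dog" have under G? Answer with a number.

[S [NP [Det this] [AP [Adj famous]] [N robot]] [VP [V drew] [NP [Det this] [AP [Adj nervous]] [N dog]]]]
No rule offers an alternative attachment or grouping for any span, so this is the only derivation.

1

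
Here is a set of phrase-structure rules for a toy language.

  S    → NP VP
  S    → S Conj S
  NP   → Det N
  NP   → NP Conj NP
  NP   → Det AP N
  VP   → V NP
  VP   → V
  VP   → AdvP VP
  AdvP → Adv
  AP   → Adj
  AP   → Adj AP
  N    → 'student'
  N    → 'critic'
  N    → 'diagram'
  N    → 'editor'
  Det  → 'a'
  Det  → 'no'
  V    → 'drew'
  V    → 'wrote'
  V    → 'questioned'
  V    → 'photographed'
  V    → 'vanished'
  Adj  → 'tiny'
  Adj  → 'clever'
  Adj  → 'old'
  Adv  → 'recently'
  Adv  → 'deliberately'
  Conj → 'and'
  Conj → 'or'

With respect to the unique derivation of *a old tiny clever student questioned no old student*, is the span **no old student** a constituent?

Yes

[S [NP [Det a] [AP [Adj old] [AP [Adj tiny] [AP [Adj clever]]]] [N student]] [VP [V questioned] [NP [Det no] [AP [Adj old]] [N student]]]]
The words 'no old student' are exhaustively dominated by a single NP node (built by NP → Det AP N), so they form a constituent.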